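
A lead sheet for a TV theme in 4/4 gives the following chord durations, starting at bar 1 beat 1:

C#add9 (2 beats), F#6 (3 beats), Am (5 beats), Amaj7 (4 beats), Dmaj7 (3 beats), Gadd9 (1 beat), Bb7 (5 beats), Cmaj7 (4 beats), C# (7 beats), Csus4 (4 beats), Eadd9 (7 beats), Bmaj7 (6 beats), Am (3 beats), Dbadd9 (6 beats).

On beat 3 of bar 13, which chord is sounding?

Beat 3 of bar 13 is beat (13−1)×4 + 3 = 51 overall.
Running totals: C#add9 ends at 2, F#6 ends at 5, Am ends at 10, Amaj7 ends at 14, Dmaj7 ends at 17, Gadd9 ends at 18, Bb7 ends at 23, Cmaj7 ends at 27, C# ends at 34, Csus4 ends at 38, Eadd9 ends at 45, Bmaj7 ends at 51.
Beat 51 falls within Bmaj7.

Bmaj7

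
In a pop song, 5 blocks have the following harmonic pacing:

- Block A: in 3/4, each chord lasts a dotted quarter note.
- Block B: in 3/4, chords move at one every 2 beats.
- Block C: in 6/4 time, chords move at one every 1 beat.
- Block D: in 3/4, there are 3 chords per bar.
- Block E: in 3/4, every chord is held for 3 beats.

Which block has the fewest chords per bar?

A: 3/1.5 = 2 chords/bar.
B: 3/2 = 1.5 chords/bar.
C: 6/1 = 6 chords/bar.
D: 3/1 = 3 chords/bar.
E: 3/3 = 1 chord/bar.
Slowest is E at 1 chords/bar.

Block E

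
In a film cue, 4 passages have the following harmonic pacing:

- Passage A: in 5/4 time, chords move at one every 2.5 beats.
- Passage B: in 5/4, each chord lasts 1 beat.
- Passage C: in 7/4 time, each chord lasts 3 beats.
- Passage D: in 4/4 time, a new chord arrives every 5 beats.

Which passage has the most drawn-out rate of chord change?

A: 5 beats/bar ÷ 2.5 beats/chord = 2 chords/bar.
B: 5 beats/bar ÷ 1 beat/chord = 5 chords/bar.
C: 7 beats/bar ÷ 3 beats/chord = 7/3 chords/bar.
D: 4 beats/bar ÷ 5 beats/chord = 0.8 chords/bar.
Slowest is D at 0.8 chords/bar.

Passage D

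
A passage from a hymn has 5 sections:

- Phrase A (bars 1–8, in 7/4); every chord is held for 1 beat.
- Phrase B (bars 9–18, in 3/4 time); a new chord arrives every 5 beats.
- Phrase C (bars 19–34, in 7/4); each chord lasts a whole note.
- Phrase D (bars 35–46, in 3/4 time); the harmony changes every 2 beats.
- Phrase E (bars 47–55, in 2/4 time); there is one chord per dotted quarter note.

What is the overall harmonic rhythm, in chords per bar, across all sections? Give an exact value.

24/11 chords per bar

A: 8 bars of 7 beats is 56 beats; at 1 beat each that's 56 chords.
B: 10 bars of 3 beats is 30 beats; at 5 beats each that's 6 chords.
C: 16 bars of 7 beats is 112 beats; at 4 beats each that's 28 chords.
D: 12 bars of 3 beats is 36 beats; at 2 beats each that's 18 chords.
E: 9 bars of 2 beats is 18 beats; at 1.5 beats each that's 12 chords.
Overall: 120 chords over 55 bars → 120/55 = 24/11 chords per bar.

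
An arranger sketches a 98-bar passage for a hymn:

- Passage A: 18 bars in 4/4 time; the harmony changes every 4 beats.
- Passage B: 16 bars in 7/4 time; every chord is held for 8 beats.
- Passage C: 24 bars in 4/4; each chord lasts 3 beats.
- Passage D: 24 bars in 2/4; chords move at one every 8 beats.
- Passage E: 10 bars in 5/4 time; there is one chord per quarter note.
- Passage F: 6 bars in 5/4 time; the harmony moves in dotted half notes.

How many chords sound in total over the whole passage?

A: 18·4 = 72 beats, 72/4 = 18 chords.
B: 16·7 = 112 beats, 112/8 = 14 chords.
C: 24·4 = 96 beats, 96/3 = 32 chords.
D: 24·2 = 48 beats, 48/8 = 6 chords.
E: 10·5 = 50 beats, 50/1 = 50 chords.
F: 6·5 = 30 beats, 30/3 = 10 chords.
Total: 18 + 14 + 32 + 6 + 50 + 10 = 130.

130 chords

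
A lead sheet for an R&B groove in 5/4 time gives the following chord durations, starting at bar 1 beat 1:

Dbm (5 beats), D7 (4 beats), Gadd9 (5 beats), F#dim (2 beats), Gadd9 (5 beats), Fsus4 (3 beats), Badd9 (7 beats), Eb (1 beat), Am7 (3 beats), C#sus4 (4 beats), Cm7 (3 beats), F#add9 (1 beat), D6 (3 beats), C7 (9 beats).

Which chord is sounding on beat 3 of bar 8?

C#sus4

Beat 3 of bar 8 is beat (8−1)×5 + 3 = 38 overall.
Running totals: Dbm ends at 5, D7 ends at 9, Gadd9 ends at 14, F#dim ends at 16, Gadd9 ends at 21, Fsus4 ends at 24, Badd9 ends at 31, Eb ends at 32, Am7 ends at 35, C#sus4 ends at 39.
Beat 38 falls within C#sus4.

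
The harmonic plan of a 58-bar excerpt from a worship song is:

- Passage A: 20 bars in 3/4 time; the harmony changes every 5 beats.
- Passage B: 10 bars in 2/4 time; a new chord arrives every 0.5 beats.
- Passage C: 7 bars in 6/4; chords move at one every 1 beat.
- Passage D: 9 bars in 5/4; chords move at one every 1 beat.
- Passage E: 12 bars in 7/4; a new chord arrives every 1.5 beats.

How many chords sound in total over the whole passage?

A: 20 bars × 3 beats = 60 beats; 5 beats/chord → 12 chords.
B: 10 bars × 2 beats = 20 beats; 0.5 beats/chord → 40 chords.
C: 7 bars × 6 beats = 42 beats; 1 beat/chord → 42 chords.
D: 9 bars × 5 beats = 45 beats; 1 beat/chord → 45 chords.
E: 12 bars × 7 beats = 84 beats; 1.5 beats/chord → 56 chords.
Total: 12 + 40 + 42 + 45 + 56 = 195.

195 chords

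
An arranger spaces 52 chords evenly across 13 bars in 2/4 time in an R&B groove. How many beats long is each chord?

0.5 beats

13 bars × 2 beats/bar = 26 beats total.
26 beats ÷ 52 chords = 0.5 beats per chord.
(That is an eighth note.)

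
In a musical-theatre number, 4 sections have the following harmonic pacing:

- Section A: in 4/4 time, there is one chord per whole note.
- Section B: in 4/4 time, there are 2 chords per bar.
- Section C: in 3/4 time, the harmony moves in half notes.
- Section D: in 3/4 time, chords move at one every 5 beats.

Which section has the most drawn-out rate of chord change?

A: 4 beats/bar ÷ 4 beats/chord = 1 chord/bar.
B: 4 beats/bar ÷ 2 beats/chord = 2 chords/bar.
C: 3 beats/bar ÷ 2 beats/chord = 1.5 chords/bar.
D: 3 beats/bar ÷ 5 beats/chord = 0.6 chords/bar.
Slowest is D at 0.6 chords/bar.

Section D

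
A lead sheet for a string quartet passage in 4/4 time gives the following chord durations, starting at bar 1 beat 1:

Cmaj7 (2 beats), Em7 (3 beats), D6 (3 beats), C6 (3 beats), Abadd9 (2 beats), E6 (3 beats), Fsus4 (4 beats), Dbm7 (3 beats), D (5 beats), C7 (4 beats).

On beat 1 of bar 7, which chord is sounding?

Beat 1 of bar 7 is beat (7−1)×4 + 1 = 25 overall.
Running totals: Cmaj7 ends at 2, Em7 ends at 5, D6 ends at 8, C6 ends at 11, Abadd9 ends at 13, E6 ends at 16, Fsus4 ends at 20, Dbm7 ends at 23, D ends at 28.
Beat 25 falls within D.

D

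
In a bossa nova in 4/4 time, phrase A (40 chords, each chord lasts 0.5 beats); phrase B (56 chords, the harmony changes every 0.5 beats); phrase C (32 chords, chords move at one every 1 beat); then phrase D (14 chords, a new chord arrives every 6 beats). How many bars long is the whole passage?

41 bars

A: 40 × 0.5 = 20 beats = 5 bars.
B: 56 × 0.5 = 28 beats = 7 bars.
C: 32 × 1 = 32 beats = 8 bars.
D: 14 × 6 = 84 beats = 21 bars.
Total: 5 + 7 + 8 + 21 = 41 bars.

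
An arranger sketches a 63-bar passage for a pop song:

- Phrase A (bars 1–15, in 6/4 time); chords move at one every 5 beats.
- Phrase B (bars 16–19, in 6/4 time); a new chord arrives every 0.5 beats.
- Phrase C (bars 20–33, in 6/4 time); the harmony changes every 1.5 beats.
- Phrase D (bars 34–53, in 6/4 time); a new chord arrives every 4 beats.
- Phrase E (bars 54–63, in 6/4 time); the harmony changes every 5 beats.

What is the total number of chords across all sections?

A: 15·6 = 90 beats, 90/5 = 18 chords.
B: 4·6 = 24 beats, 24/0.5 = 48 chords.
C: 14·6 = 84 beats, 84/1.5 = 56 chords.
D: 20·6 = 120 beats, 120/4 = 30 chords.
E: 10·6 = 60 beats, 60/5 = 12 chords.
Total: 18 + 48 + 56 + 30 + 12 = 164.

164 chords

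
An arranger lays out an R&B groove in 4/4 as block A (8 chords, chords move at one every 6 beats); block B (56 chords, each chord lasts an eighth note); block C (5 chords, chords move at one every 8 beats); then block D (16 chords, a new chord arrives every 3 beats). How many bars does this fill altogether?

41 bars

A: 8 × 6 = 48 beats = 12 bars.
B: 56 × 0.5 = 28 beats = 7 bars.
C: 5 × 8 = 40 beats = 10 bars.
D: 16 × 3 = 48 beats = 12 bars.
Total: 12 + 7 + 10 + 12 = 41 bars.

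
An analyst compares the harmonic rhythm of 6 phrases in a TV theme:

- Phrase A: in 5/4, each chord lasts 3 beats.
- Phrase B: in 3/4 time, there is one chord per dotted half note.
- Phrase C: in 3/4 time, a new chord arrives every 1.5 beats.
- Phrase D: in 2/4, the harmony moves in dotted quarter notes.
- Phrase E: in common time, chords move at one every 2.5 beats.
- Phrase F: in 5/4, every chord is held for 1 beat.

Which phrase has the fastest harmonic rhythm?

Phrase F

A: 5 beats/bar ÷ 3 beats/chord = 5/3 chords/bar.
B: 3 beats/bar ÷ 3 beats/chord = 1 chord/bar.
C: 3 beats/bar ÷ 1.5 beats/chord = 2 chords/bar.
D: 2 beats/bar ÷ 1.5 beats/chord = 4/3 chords/bar.
E: 4 beats/bar ÷ 2.5 beats/chord = 1.6 chords/bar.
F: 5 beats/bar ÷ 1 beat/chord = 5 chords/bar.
Fastest is F at 5 chords/bar.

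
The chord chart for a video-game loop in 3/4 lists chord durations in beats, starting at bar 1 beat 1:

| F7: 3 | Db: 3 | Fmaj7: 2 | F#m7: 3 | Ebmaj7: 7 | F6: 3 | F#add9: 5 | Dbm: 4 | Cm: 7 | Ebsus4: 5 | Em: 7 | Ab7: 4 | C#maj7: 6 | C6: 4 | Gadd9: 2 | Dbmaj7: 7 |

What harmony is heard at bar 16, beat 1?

Beat 1 of bar 16 is beat (16−1)×3 + 1 = 46 overall.
Running totals: F7 ends at 3, Db ends at 6, Fmaj7 ends at 8, F#m7 ends at 11, Ebmaj7 ends at 18, F6 ends at 21, F#add9 ends at 26, Dbm ends at 30, Cm ends at 37, Ebsus4 ends at 42, Em ends at 49.
Beat 46 falls within Em.

Em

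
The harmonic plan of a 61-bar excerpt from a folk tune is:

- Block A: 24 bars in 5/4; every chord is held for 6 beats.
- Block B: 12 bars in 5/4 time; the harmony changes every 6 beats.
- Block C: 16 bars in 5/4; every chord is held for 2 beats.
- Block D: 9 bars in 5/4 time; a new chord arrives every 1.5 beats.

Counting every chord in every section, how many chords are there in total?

A: 24 bars × 5 beats = 120 beats; 6 beats/chord → 20 chords.
B: 12 bars × 5 beats = 60 beats; 6 beats/chord → 10 chords.
C: 16 bars × 5 beats = 80 beats; 2 beats/chord → 40 chords.
D: 9 bars × 5 beats = 45 beats; 1.5 beats/chord → 30 chords.
Total: 20 + 10 + 40 + 30 = 100.

100 chords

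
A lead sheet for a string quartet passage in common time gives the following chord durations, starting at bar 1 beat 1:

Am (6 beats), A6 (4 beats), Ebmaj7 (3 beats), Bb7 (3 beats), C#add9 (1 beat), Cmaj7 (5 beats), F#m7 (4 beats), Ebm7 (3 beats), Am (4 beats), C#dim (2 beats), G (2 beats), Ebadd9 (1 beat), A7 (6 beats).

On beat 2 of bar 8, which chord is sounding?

Am

Beat 2 of bar 8 is beat (8−1)×4 + 2 = 30 overall.
Running totals: Am ends at 6, A6 ends at 10, Ebmaj7 ends at 13, Bb7 ends at 16, C#add9 ends at 17, Cmaj7 ends at 22, F#m7 ends at 26, Ebm7 ends at 29, Am ends at 33.
Beat 30 falls within Am.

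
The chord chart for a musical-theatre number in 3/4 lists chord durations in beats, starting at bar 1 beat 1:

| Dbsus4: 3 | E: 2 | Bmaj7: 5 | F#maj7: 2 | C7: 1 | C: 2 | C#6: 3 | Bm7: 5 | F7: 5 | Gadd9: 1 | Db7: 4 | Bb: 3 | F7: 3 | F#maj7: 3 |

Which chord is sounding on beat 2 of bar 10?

Gadd9

Beat 2 of bar 10 is beat (10−1)×3 + 2 = 29 overall.
Running totals: Dbsus4 ends at 3, E ends at 5, Bmaj7 ends at 10, F#maj7 ends at 12, C7 ends at 13, C ends at 15, C#6 ends at 18, Bm7 ends at 23, F7 ends at 28, Gadd9 ends at 29.
Beat 29 falls within Gadd9.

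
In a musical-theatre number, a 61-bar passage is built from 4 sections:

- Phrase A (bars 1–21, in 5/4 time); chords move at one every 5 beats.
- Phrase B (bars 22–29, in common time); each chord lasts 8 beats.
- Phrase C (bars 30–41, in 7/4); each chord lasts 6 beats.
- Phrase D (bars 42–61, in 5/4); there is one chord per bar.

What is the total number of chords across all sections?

59 chords

A: 21·5 = 105 beats, 105/5 = 21 chords.
B: 8·4 = 32 beats, 32/8 = 4 chords.
C: 12·7 = 84 beats, 84/6 = 14 chords.
D: 20·5 = 100 beats, 100/5 = 20 chords.
Total: 21 + 4 + 14 + 20 = 59.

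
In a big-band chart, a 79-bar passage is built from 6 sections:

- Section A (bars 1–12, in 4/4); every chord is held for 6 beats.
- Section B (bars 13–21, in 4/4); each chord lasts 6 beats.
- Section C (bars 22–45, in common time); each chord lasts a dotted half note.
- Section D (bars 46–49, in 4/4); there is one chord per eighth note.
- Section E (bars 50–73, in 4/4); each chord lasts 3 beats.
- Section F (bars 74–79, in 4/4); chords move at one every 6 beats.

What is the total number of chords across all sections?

A: 12 bars × 4 beats = 48 beats; 6 beats/chord → 8 chords.
B: 9 bars × 4 beats = 36 beats; 6 beats/chord → 6 chords.
C: 24 bars × 4 beats = 96 beats; 3 beats/chord → 32 chords.
D: 4 bars × 4 beats = 16 beats; 0.5 beats/chord → 32 chords.
E: 24 bars × 4 beats = 96 beats; 3 beats/chord → 32 chords.
F: 6 bars × 4 beats = 24 beats; 6 beats/chord → 4 chords.
Total: 8 + 6 + 32 + 32 + 32 + 4 = 114.

114 chords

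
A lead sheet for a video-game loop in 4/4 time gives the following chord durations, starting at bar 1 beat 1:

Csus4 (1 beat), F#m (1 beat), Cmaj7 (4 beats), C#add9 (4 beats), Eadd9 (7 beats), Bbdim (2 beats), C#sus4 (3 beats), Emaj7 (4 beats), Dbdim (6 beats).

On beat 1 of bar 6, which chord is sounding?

Beat 1 of bar 6 is beat (6−1)×4 + 1 = 21 overall.
Running totals: Csus4 ends at 1, F#m ends at 2, Cmaj7 ends at 6, C#add9 ends at 10, Eadd9 ends at 17, Bbdim ends at 19, C#sus4 ends at 22.
Beat 21 falls within C#sus4.

C#sus4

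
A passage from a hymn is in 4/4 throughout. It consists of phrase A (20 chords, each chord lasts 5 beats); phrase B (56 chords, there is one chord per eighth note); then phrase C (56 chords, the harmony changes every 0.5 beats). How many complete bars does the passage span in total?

39 bars

A: 20 × 5 = 100 beats = 25 bars.
B: 56 × 0.5 = 28 beats = 7 bars.
C: 56 × 0.5 = 28 beats = 7 bars.
Total: 25 + 7 + 7 = 39 bars.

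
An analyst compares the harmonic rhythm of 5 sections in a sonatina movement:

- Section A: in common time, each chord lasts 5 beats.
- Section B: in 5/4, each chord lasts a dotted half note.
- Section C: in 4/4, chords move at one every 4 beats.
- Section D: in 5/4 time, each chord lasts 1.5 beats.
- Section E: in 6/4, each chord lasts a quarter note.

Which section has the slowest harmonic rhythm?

Section A

A: 4/5 = 0.8 chords/bar.
B: 5/3 = 5/3 chords/bar.
C: 4/4 = 1 chord/bar.
D: 5/1.5 = 10/3 chords/bar.
E: 6/1 = 6 chords/bar.
Slowest is A at 0.8 chords/bar.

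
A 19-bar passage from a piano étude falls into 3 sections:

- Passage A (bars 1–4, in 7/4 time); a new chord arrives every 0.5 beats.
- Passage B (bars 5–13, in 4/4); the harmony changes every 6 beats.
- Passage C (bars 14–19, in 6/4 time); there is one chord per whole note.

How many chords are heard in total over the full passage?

A has 28 beats and chords last 0.5 each, so 56 chords.
B has 36 beats and chords last 6 each, so 6 chords.
C has 36 beats and chords last 4 each, so 9 chords.
Total: 56 + 6 + 9 = 71.

71 chords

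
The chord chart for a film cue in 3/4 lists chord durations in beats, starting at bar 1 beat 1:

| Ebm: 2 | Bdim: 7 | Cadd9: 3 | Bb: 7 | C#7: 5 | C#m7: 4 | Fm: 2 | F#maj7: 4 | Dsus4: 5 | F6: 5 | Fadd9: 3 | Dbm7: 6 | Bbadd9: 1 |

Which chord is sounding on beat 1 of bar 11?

F#maj7

Beat 1 of bar 11 is beat (11−1)×3 + 1 = 31 overall.
Running totals: Ebm ends at 2, Bdim ends at 9, Cadd9 ends at 12, Bb ends at 19, C#7 ends at 24, C#m7 ends at 28, Fm ends at 30, F#maj7 ends at 34.
Beat 31 falls within F#maj7.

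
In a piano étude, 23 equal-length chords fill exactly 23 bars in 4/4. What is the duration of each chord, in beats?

23 bars × 4 beats/bar = 92 beats total.
92 beats ÷ 23 chords = 4 beats per chord.
(That is a whole note.)

4 beats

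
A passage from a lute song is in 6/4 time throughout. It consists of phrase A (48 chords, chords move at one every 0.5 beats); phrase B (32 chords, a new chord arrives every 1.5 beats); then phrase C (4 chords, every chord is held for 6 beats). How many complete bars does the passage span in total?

16 bars

A: 48 × 0.5 = 24 beats = 4 bars.
B: 32 × 1.5 = 48 beats = 8 bars.
C: 4 × 6 = 24 beats = 4 bars.
Total: 4 + 8 + 4 = 16 bars.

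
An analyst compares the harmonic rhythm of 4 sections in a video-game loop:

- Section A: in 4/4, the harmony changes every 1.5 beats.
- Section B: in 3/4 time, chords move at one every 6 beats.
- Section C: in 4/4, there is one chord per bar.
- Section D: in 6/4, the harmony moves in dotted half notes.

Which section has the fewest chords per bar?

A: 4 beats/bar ÷ 1.5 beats/chord = 8/3 chords/bar.
B: 3 beats/bar ÷ 6 beats/chord = 0.5 chords/bar.
C: 4 beats/bar ÷ 4 beats/chord = 1 chord/bar.
D: 6 beats/bar ÷ 3 beats/chord = 2 chords/bar.
Slowest is B at 0.5 chords/bar.

Section B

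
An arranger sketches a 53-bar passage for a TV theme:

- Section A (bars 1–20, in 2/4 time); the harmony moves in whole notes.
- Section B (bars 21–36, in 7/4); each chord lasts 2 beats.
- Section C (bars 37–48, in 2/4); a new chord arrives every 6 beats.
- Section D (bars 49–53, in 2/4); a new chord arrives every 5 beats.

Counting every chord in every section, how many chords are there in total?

A: 20·2 = 40 beats, 40/4 = 10 chords.
B: 16·7 = 112 beats, 112/2 = 56 chords.
C: 12·2 = 24 beats, 24/6 = 4 chords.
D: 5·2 = 10 beats, 10/5 = 2 chords.
Total: 10 + 56 + 4 + 2 = 72.

72 chords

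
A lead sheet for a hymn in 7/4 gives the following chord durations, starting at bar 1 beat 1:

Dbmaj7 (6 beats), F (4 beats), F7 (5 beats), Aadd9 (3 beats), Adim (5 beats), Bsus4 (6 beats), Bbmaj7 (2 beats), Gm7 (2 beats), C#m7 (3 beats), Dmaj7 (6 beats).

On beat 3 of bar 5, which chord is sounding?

Beat 3 of bar 5 is beat (5−1)×7 + 3 = 31 overall.
Running totals: Dbmaj7 ends at 6, F ends at 10, F7 ends at 15, Aadd9 ends at 18, Adim ends at 23, Bsus4 ends at 29, Bbmaj7 ends at 31.
Beat 31 falls within Bbmaj7.

Bbmaj7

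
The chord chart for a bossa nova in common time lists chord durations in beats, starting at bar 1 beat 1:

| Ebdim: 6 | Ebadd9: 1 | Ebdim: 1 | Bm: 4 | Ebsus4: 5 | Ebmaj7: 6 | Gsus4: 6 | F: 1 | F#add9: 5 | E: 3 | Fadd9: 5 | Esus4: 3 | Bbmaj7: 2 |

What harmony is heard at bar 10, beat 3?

Beat 3 of bar 10 is beat (10−1)×4 + 3 = 39 overall.
Running totals: Ebdim ends at 6, Ebadd9 ends at 7, Ebdim ends at 8, Bm ends at 12, Ebsus4 ends at 17, Ebmaj7 ends at 23, Gsus4 ends at 29, F ends at 30, F#add9 ends at 35, E ends at 38, Fadd9 ends at 43.
Beat 39 falls within Fadd9.

Fadd9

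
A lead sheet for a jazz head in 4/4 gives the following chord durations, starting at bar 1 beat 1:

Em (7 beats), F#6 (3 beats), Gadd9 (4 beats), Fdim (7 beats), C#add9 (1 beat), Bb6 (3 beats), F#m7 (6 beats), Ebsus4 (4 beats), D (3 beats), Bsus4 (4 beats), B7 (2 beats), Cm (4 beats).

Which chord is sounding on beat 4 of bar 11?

Beat 4 of bar 11 is beat (11−1)×4 + 4 = 44 overall.
Running totals: Em ends at 7, F#6 ends at 10, Gadd9 ends at 14, Fdim ends at 21, C#add9 ends at 22, Bb6 ends at 25, F#m7 ends at 31, Ebsus4 ends at 35, D ends at 38, Bsus4 ends at 42, B7 ends at 44.
Beat 44 falls within B7.

B7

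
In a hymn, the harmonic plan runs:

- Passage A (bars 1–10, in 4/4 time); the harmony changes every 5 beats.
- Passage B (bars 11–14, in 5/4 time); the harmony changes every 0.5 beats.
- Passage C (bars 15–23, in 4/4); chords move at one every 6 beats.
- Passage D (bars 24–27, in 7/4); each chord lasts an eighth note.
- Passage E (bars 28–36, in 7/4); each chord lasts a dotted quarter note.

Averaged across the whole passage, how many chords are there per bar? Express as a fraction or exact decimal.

38/9 chords per bar

A: 10 bars of 4 beats is 40 beats; at 5 beats each that's 8 chords.
B: 4 bars of 5 beats is 20 beats; at 0.5 beats each that's 40 chords.
C: 9 bars of 4 beats is 36 beats; at 6 beats each that's 6 chords.
D: 4 bars of 7 beats is 28 beats; at 0.5 beats each that's 56 chords.
E: 9 bars of 7 beats is 63 beats; at 1.5 beats each that's 42 chords.
Overall: 152 chords over 36 bars → 152/36 = 38/9 chords per bar.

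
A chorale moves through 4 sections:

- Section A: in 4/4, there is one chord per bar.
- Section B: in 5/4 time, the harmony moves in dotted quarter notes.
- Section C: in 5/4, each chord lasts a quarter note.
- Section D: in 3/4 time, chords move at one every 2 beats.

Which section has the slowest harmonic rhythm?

Section A

A: 4 beats/bar ÷ 4 beats/chord = 1 chord/bar.
B: 5 beats/bar ÷ 1.5 beats/chord = 10/3 chords/bar.
C: 5 beats/bar ÷ 1 beat/chord = 5 chords/bar.
D: 3 beats/bar ÷ 2 beats/chord = 1.5 chords/bar.
Slowest is A at 1 chords/bar.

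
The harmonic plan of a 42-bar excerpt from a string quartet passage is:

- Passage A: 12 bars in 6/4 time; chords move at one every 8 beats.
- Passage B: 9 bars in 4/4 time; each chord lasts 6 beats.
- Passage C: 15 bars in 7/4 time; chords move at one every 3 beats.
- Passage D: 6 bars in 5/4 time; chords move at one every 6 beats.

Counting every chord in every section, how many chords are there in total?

55 chords

A has 72 beats and chords last 8 each, so 9 chords.
B has 36 beats and chords last 6 each, so 6 chords.
C has 105 beats and chords last 3 each, so 35 chords.
D has 30 beats and chords last 6 each, so 5 chords.
Total: 9 + 6 + 35 + 5 = 55.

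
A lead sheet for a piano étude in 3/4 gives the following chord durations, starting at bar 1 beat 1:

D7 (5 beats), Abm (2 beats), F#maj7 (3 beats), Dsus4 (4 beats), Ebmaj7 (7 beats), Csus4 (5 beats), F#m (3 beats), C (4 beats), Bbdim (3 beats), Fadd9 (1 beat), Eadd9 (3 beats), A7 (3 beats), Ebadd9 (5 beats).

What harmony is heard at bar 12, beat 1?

Bbdim

Beat 1 of bar 12 is beat (12−1)×3 + 1 = 34 overall.
Running totals: D7 ends at 5, Abm ends at 7, F#maj7 ends at 10, Dsus4 ends at 14, Ebmaj7 ends at 21, Csus4 ends at 26, F#m ends at 29, C ends at 33, Bbdim ends at 36.
Beat 34 falls within Bbdim.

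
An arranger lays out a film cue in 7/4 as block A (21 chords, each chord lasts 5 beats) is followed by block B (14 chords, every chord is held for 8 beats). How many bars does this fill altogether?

A: 21 × 5 = 105 beats = 15 bars.
B: 14 × 8 = 112 beats = 16 bars.
Total: 15 + 16 = 31 bars.

31 bars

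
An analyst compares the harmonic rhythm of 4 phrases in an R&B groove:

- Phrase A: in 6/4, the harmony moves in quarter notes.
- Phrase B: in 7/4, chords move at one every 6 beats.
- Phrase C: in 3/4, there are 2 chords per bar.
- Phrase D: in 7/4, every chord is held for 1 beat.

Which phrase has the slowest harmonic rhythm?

A: 6 beats/bar ÷ 1 beat/chord = 6 chords/bar.
B: 7 beats/bar ÷ 6 beats/chord = 7/6 chords/bar.
C: 3 beats/bar ÷ 1.5 beats/chord = 2 chords/bar.
D: 7 beats/bar ÷ 1 beat/chord = 7 chords/bar.
Slowest is B at 7/6 chords/bar.

Phrase B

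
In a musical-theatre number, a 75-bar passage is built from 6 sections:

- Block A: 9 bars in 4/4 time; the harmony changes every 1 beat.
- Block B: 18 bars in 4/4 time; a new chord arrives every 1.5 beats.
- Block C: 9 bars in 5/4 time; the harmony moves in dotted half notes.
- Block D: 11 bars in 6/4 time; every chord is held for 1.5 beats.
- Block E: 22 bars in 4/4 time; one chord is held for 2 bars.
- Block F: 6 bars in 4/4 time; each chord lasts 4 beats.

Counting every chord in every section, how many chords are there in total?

A: 9 bars × 4 beats = 36 beats; 1 beat/chord → 36 chords.
B: 18 bars × 4 beats = 72 beats; 1.5 beats/chord → 48 chords.
C: 9 bars × 5 beats = 45 beats; 3 beats/chord → 15 chords.
D: 11 bars × 6 beats = 66 beats; 1.5 beats/chord → 44 chords.
E: 22 bars × 4 beats = 88 beats; 8 beats/chord → 11 chords.
F: 6 bars × 4 beats = 24 beats; 4 beats/chord → 6 chords.
Total: 36 + 48 + 15 + 44 + 11 + 6 = 160.

160 chords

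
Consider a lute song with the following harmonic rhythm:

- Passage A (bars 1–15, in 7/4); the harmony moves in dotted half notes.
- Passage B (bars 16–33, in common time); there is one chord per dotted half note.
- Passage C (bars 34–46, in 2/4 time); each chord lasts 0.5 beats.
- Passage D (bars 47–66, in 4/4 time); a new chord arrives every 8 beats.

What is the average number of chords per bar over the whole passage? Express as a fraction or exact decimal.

11/6 chords per bar

A: 15 bars of 7 beats is 105 beats; at 3 beats each that's 35 chords.
B: 18 bars of 4 beats is 72 beats; at 3 beats each that's 24 chords.
C: 13 bars of 2 beats is 26 beats; at 0.5 beats each that's 52 chords.
D: 20 bars of 4 beats is 80 beats; at 8 beats each that's 10 chords.
Overall: 121 chords over 66 bars → 121/66 = 11/6 chords per bar.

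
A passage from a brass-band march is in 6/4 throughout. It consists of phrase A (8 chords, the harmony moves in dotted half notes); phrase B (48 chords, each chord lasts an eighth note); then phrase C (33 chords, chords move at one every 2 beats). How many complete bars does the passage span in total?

19 bars

A: 8 × 3 = 24 beats = 4 bars.
B: 48 × 0.5 = 24 beats = 4 bars.
C: 33 × 2 = 66 beats = 11 bars.
Total: 4 + 4 + 11 = 19 bars.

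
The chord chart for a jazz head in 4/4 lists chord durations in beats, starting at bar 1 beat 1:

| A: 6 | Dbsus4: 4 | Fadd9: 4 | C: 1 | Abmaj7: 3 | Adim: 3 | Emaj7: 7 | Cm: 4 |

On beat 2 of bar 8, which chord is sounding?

Beat 2 of bar 8 is beat (8−1)×4 + 2 = 30 overall.
Running totals: A ends at 6, Dbsus4 ends at 10, Fadd9 ends at 14, C ends at 15, Abmaj7 ends at 18, Adim ends at 21, Emaj7 ends at 28, Cm ends at 32.
Beat 30 falls within Cm.

Cm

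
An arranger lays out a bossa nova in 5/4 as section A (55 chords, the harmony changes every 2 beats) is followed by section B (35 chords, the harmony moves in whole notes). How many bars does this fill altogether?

A: 55 × 2 = 110 beats = 22 bars.
B: 35 × 4 = 140 beats = 28 bars.
Total: 22 + 28 = 50 bars.

50 bars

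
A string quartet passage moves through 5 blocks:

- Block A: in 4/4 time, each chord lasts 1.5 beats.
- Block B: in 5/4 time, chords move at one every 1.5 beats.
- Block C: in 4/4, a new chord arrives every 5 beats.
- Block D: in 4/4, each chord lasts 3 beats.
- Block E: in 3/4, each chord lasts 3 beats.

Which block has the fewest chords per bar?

Block C

A: 4/1.5 = 8/3 chords/bar.
B: 5/1.5 = 10/3 chords/bar.
C: 4/5 = 0.8 chords/bar.
D: 4/3 = 4/3 chords/bar.
E: 3/3 = 1 chord/bar.
Slowest is C at 0.8 chords/bar.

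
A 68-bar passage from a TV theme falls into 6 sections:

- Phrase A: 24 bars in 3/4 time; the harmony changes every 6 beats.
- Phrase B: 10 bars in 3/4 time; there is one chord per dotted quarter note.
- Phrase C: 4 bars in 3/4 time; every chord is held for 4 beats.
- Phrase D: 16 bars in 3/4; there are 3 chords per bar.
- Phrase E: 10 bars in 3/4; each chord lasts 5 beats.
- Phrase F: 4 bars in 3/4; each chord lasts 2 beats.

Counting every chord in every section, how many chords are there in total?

95 chords

A: 24 bars × 3 beats = 72 beats; 6 beats/chord → 12 chords.
B: 10 bars × 3 beats = 30 beats; 1.5 beats/chord → 20 chords.
C: 4 bars × 3 beats = 12 beats; 4 beats/chord → 3 chords.
D: 16 bars × 3 beats = 48 beats; 1 beat/chord → 48 chords.
E: 10 bars × 3 beats = 30 beats; 5 beats/chord → 6 chords.
F: 4 bars × 3 beats = 12 beats; 2 beats/chord → 6 chords.
Total: 12 + 20 + 3 + 48 + 6 + 6 = 95.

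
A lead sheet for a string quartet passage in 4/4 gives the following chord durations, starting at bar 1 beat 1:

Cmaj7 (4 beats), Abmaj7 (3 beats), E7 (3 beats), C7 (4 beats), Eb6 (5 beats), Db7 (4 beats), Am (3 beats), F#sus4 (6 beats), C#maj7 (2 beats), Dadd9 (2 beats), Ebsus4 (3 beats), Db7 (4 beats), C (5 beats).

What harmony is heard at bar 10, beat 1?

Ebsus4

Beat 1 of bar 10 is beat (10−1)×4 + 1 = 37 overall.
Running totals: Cmaj7 ends at 4, Abmaj7 ends at 7, E7 ends at 10, C7 ends at 14, Eb6 ends at 19, Db7 ends at 23, Am ends at 26, F#sus4 ends at 32, C#maj7 ends at 34, Dadd9 ends at 36, Ebsus4 ends at 39.
Beat 37 falls within Ebsus4.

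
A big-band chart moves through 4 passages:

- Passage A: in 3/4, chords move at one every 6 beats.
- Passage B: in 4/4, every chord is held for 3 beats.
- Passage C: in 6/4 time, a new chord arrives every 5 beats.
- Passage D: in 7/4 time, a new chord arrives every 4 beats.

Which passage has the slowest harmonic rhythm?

Passage A

A: 3/6 = 0.5 chords/bar.
B: 4/3 = 4/3 chords/bar.
C: 6/5 = 1.2 chords/bar.
D: 7/4 = 1.75 chords/bar.
Slowest is A at 0.5 chords/bar.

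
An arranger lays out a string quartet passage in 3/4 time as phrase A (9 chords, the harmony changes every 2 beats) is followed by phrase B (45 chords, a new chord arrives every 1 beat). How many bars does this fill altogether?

A: 9 × 2 = 18 beats = 6 bars.
B: 45 × 1 = 45 beats = 15 bars.
Total: 6 + 15 = 21 bars.

21 bars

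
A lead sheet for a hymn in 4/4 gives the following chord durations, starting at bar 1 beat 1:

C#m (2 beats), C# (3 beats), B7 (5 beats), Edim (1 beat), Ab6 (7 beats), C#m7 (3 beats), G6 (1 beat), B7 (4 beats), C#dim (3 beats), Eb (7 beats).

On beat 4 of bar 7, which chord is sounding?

Beat 4 of bar 7 is beat (7−1)×4 + 4 = 28 overall.
Running totals: C#m ends at 2, C# ends at 5, B7 ends at 10, Edim ends at 11, Ab6 ends at 18, C#m7 ends at 21, G6 ends at 22, B7 ends at 26, C#dim ends at 29.
Beat 28 falls within C#dim.

C#dim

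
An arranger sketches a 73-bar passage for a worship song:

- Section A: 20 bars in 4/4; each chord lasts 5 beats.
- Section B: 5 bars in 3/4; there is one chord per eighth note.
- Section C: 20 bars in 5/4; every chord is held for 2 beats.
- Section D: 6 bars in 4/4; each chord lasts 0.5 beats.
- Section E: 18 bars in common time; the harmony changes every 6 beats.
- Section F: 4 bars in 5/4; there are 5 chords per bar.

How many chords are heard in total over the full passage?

176 chords

A: 20·4 = 80 beats, 80/5 = 16 chords.
B: 5·3 = 15 beats, 15/0.5 = 30 chords.
C: 20·5 = 100 beats, 100/2 = 50 chords.
D: 6·4 = 24 beats, 24/0.5 = 48 chords.
E: 18·4 = 72 beats, 72/6 = 12 chords.
F: 4·5 = 20 beats, 20/1 = 20 chords.
Total: 16 + 30 + 50 + 48 + 12 + 20 = 176.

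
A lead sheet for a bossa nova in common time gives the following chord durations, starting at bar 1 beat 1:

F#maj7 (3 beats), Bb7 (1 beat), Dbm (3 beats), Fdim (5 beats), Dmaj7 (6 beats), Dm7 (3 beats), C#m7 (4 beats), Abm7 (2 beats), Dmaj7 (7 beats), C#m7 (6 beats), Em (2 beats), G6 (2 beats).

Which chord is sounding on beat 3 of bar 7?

Abm7

Beat 3 of bar 7 is beat (7−1)×4 + 3 = 27 overall.
Running totals: F#maj7 ends at 3, Bb7 ends at 4, Dbm ends at 7, Fdim ends at 12, Dmaj7 ends at 18, Dm7 ends at 21, C#m7 ends at 25, Abm7 ends at 27.
Beat 27 falls within Abm7.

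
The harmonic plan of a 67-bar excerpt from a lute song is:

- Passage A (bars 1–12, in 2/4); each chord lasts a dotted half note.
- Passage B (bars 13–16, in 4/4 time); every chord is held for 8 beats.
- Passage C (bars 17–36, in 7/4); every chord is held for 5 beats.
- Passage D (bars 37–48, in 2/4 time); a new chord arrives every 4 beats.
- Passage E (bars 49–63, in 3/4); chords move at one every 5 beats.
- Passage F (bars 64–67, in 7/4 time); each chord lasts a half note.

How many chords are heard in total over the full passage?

67 chords

A: 12 bars × 2 beats = 24 beats; 3 beats/chord → 8 chords.
B: 4 bars × 4 beats = 16 beats; 8 beats/chord → 2 chords.
C: 20 bars × 7 beats = 140 beats; 5 beats/chord → 28 chords.
D: 12 bars × 2 beats = 24 beats; 4 beats/chord → 6 chords.
E: 15 bars × 3 beats = 45 beats; 5 beats/chord → 9 chords.
F: 4 bars × 7 beats = 28 beats; 2 beats/chord → 14 chords.
Total: 8 + 2 + 28 + 6 + 9 + 14 = 67.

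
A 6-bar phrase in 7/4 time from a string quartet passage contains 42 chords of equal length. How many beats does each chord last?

1 beat

6 bars × 7 beats/bar = 42 beats total.
42 beats ÷ 42 chords = 1 beats per chord.
(That is a quarter note.)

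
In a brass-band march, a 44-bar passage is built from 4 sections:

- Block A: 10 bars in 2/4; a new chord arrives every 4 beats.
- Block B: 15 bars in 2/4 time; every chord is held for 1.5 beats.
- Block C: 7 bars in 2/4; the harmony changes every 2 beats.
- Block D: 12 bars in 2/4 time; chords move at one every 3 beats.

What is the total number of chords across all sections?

A: 10·2 = 20 beats, 20/4 = 5 chords.
B: 15·2 = 30 beats, 30/1.5 = 20 chords.
C: 7·2 = 14 beats, 14/2 = 7 chords.
D: 12·2 = 24 beats, 24/3 = 8 chords.
Total: 5 + 20 + 7 + 8 = 40.

40 chords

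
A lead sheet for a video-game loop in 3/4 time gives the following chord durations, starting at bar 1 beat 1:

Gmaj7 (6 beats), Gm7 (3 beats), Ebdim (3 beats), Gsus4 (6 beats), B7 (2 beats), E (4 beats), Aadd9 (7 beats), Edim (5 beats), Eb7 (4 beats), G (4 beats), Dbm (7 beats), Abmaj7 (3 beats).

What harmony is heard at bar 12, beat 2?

Edim

Beat 2 of bar 12 is beat (12−1)×3 + 2 = 35 overall.
Running totals: Gmaj7 ends at 6, Gm7 ends at 9, Ebdim ends at 12, Gsus4 ends at 18, B7 ends at 20, E ends at 24, Aadd9 ends at 31, Edim ends at 36.
Beat 35 falls within Edim.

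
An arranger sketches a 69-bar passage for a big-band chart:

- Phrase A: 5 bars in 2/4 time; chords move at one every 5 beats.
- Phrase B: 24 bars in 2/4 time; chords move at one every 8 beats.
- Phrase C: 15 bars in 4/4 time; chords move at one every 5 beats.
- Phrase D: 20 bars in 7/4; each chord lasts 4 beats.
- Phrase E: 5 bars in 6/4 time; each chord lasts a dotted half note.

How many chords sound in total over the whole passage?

65 chords

A: 5·2 = 10 beats, 10/5 = 2 chords.
B: 24·2 = 48 beats, 48/8 = 6 chords.
C: 15·4 = 60 beats, 60/5 = 12 chords.
D: 20·7 = 140 beats, 140/4 = 35 chords.
E: 5·6 = 30 beats, 30/3 = 10 chords.
Total: 2 + 6 + 12 + 35 + 10 = 65.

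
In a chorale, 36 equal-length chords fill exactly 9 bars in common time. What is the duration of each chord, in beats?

1 beat

9 bars × 4 beats/bar = 36 beats total.
36 beats ÷ 36 chords = 1 beats per chord.
(That is a quarter note.)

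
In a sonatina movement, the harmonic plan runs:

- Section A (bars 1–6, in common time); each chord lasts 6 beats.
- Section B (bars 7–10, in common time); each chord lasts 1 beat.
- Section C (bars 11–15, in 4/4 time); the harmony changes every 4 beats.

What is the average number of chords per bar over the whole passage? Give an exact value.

5/3 chords per bar

A: 6 × 4 = 24 beats ÷ 6 = 4 chords.
B: 4 × 4 = 16 beats ÷ 1 = 16 chords.
C: 5 × 4 = 20 beats ÷ 4 = 5 chords.
Overall: 25 chords over 15 bars → 25/15 = 5/3 chords per bar.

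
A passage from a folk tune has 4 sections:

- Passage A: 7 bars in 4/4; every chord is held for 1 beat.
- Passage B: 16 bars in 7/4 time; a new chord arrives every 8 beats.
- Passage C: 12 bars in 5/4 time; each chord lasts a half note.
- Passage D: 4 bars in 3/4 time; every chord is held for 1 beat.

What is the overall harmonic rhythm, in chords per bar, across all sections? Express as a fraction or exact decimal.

A: 7 bars of 4 beats is 28 beats; at 1 beat each that's 28 chords.
B: 16 bars of 7 beats is 112 beats; at 8 beats each that's 14 chords.
C: 12 bars of 5 beats is 60 beats; at 2 beats each that's 30 chords.
D: 4 bars of 3 beats is 12 beats; at 1 beat each that's 12 chords.
Overall: 84 chords over 39 bars → 84/39 = 28/13 chords per bar.

28/13 chords per bar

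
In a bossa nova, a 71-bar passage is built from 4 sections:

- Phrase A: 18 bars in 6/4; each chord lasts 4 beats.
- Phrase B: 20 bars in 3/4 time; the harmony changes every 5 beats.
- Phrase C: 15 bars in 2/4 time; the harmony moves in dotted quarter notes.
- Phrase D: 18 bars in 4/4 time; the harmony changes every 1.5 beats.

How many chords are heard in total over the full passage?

A: 18 bars × 6 beats = 108 beats; 4 beats/chord → 27 chords.
B: 20 bars × 3 beats = 60 beats; 5 beats/chord → 12 chords.
C: 15 bars × 2 beats = 30 beats; 1.5 beats/chord → 20 chords.
D: 18 bars × 4 beats = 72 beats; 1.5 beats/chord → 48 chords.
Total: 27 + 12 + 20 + 48 = 107.

107 chords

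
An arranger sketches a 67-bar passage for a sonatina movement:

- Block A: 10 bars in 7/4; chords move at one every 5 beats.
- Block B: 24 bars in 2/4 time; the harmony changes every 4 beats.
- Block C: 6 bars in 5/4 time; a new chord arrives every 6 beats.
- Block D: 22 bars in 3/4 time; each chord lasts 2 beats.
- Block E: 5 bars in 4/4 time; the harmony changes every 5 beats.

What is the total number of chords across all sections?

A: 10 bars × 7 beats = 70 beats; 5 beats/chord → 14 chords.
B: 24 bars × 2 beats = 48 beats; 4 beats/chord → 12 chords.
C: 6 bars × 5 beats = 30 beats; 6 beats/chord → 5 chords.
D: 22 bars × 3 beats = 66 beats; 2 beats/chord → 33 chords.
E: 5 bars × 4 beats = 20 beats; 5 beats/chord → 4 chords.
Total: 14 + 12 + 5 + 33 + 4 = 68.

68 chords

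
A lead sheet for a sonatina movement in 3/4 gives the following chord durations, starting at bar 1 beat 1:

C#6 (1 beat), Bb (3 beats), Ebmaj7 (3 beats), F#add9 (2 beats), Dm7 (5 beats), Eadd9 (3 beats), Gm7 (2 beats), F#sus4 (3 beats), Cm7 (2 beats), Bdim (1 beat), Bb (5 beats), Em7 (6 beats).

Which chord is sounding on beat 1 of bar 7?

Beat 1 of bar 7 is beat (7−1)×3 + 1 = 19 overall.
Running totals: C#6 ends at 1, Bb ends at 4, Ebmaj7 ends at 7, F#add9 ends at 9, Dm7 ends at 14, Eadd9 ends at 17, Gm7 ends at 19.
Beat 19 falls within Gm7.

Gm7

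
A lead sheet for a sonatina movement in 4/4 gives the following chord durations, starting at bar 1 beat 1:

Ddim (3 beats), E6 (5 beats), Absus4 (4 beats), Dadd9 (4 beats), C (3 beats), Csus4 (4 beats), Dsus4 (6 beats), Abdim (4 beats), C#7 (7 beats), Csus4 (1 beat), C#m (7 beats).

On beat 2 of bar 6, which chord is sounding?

Csus4

Beat 2 of bar 6 is beat (6−1)×4 + 2 = 22 overall.
Running totals: Ddim ends at 3, E6 ends at 8, Absus4 ends at 12, Dadd9 ends at 16, C ends at 19, Csus4 ends at 23.
Beat 22 falls within Csus4.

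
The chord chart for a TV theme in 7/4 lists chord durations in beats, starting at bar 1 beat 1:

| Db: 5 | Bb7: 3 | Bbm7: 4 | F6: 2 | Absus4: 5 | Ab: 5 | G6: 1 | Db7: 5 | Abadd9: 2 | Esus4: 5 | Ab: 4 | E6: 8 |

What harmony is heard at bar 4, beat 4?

G6

Beat 4 of bar 4 is beat (4−1)×7 + 4 = 25 overall.
Running totals: Db ends at 5, Bb7 ends at 8, Bbm7 ends at 12, F6 ends at 14, Absus4 ends at 19, Ab ends at 24, G6 ends at 25.
Beat 25 falls within G6.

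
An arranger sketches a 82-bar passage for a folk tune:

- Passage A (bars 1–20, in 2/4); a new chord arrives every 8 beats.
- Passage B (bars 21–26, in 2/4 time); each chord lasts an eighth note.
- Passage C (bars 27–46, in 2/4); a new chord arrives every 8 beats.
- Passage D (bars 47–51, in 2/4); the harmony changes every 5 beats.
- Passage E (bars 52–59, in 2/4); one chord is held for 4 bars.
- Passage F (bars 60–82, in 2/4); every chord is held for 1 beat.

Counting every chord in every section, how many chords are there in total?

A has 40 beats and chords last 8 each, so 5 chords.
B has 12 beats and chords last 0.5 each, so 24 chords.
C has 40 beats and chords last 8 each, so 5 chords.
D has 10 beats and chords last 5 each, so 2 chords.
E has 16 beats and chords last 8 each, so 2 chords.
F has 46 beats and chords last 1 each, so 46 chords.
Total: 5 + 24 + 5 + 2 + 2 + 46 = 84.

84 chords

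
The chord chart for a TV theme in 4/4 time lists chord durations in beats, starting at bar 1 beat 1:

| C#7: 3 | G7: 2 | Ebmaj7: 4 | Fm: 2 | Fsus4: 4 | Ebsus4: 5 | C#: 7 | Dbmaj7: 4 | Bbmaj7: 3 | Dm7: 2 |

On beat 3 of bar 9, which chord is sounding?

Beat 3 of bar 9 is beat (9−1)×4 + 3 = 35 overall.
Running totals: C#7 ends at 3, G7 ends at 5, Ebmaj7 ends at 9, Fm ends at 11, Fsus4 ends at 15, Ebsus4 ends at 20, C# ends at 27, Dbmaj7 ends at 31, Bbmaj7 ends at 34, Dm7 ends at 36.
Beat 35 falls within Dm7.

Dm7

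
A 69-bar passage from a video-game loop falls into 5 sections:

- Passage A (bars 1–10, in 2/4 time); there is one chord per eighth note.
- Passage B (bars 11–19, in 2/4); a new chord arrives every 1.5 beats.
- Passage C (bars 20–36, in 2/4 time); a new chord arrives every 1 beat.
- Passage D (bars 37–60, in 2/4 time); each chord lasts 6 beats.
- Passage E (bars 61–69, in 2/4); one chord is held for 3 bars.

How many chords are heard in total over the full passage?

97 chords

A: 10·2 = 20 beats, 20/0.5 = 40 chords.
B: 9·2 = 18 beats, 18/1.5 = 12 chords.
C: 17·2 = 34 beats, 34/1 = 34 chords.
D: 24·2 = 48 beats, 48/6 = 8 chords.
E: 9·2 = 18 beats, 18/6 = 3 chords.
Total: 40 + 12 + 34 + 8 + 3 = 97.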